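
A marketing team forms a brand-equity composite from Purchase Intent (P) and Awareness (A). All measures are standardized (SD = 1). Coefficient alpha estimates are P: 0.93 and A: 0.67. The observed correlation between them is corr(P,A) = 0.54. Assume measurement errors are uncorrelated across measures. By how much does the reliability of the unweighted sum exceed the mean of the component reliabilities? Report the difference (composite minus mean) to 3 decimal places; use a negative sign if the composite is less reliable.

Var(sum) = 2 + 1.08 = 3.08; true-score variance = 1.6 + 1.08 = 2.68; composite reliability = 0.8701.
Mean component reliability = 0.8000.
Difference = 0.8701 − 0.8000 = 0.070.

0.070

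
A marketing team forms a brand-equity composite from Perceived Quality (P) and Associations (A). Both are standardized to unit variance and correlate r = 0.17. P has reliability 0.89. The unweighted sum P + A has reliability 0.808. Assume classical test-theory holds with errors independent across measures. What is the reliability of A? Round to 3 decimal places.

Var(P+A) = 2 + 2·0.17 = 2.340.
True-score variance = ρ_P + ρ_A + 2·0.17, so 0.808 = (0.89 + ρ_A + 0.34) / 2.340.
ρ_A = 0.808·2.340 − 0.89 − 0.34 = 0.661.

0.661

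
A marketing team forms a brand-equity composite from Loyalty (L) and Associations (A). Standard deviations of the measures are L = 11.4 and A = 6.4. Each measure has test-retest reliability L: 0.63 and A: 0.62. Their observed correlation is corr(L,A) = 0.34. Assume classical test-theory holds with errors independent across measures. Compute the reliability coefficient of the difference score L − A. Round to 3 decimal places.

0.475

Var(L−A) = 11.4² + 6.4² − 2·11.4·6.4·0.34 = 170.92 − 49.6128 = 121.307.
With uncorrelated errors the cross-covariances are all true-score covariance, so they carry over unchanged; only the diagonal terms shrink to ρᵢσᵢ².
True-score variance = [11.4²·0.63 + 6.4²·0.62] − 49.6128 = 107.27 − 49.6128 = 57.6572.
Reliability = 57.6572 / 121.307 = 0.475.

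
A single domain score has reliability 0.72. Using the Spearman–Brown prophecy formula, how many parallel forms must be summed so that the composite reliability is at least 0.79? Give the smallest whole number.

k ≥ ρ*(1−ρ₁)/(ρ₁(1−ρ*)) = 0.79·0.28 / (0.72·0.21) = 1.463.
Smallest integer k = 2.

2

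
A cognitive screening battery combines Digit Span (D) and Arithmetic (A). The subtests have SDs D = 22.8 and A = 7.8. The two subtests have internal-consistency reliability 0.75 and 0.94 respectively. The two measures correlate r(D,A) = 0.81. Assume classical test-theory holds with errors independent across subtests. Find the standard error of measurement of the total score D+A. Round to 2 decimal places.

11.56

Var(total) = 580.68 + 288.101 = 868.781.
True-score variance = 447.07 + 288.101 = 735.17, so reliability = 0.8462.
Error variance = 868.781 − 735.17 = 133.61; SEM = √133.61 = 11.56.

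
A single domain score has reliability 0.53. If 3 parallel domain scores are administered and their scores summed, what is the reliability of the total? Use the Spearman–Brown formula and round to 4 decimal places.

0.7718

ρ_k = kρ / (1 + (k−1)ρ) = 3·0.53 / (1 + 2·0.53) = 1.590 / 2.060 = 0.7718.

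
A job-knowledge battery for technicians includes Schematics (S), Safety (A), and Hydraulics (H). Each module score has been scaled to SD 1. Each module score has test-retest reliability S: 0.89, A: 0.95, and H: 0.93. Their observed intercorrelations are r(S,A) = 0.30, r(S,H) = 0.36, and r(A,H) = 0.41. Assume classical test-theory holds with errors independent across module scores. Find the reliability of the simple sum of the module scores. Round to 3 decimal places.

Var(S+A+H) = 3 + 2·[0.30 + 0.36 + 0.41] = 3 + 2.14 = 5.14.
Under uncorrelated errors the observed covariances equal the true-score covariances, so only the own-variance terms attenuate.
True-score variance = [0.89 + 0.95 + 0.93] + 2.14 = 2.77 + 2.14 = 4.91.
Reliability = 4.91 / 5.14 = 0.955.

0.955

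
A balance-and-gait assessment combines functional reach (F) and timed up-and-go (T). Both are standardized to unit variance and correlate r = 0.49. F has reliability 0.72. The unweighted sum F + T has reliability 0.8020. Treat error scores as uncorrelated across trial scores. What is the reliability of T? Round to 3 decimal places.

Var(F+T) = 2 + 2·0.49 = 2.980.
True-score variance = ρ_F + ρ_T + 2·0.49, so 0.8020 = (0.72 + ρ_T + 0.98) / 2.980.
ρ_T = 0.8020·2.980 − 0.72 − 0.98 = 0.690.

0.690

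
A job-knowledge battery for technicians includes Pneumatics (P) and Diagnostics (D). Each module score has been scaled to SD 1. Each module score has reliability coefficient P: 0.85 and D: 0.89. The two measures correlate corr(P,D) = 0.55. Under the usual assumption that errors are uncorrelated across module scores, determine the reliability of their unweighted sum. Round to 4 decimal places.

Var(P+D) = 2 + 2·[0.55] = 2 + 1.1 = 3.1.
Under uncorrelated errors the observed covariances equal the true-score covariances, so only the own-variance terms attenuate.
True-score variance = [0.85 + 0.89] + 1.1 = 1.74 + 1.1 = 2.84.
Reliability = 2.84 / 3.1 = 0.9161.

0.9161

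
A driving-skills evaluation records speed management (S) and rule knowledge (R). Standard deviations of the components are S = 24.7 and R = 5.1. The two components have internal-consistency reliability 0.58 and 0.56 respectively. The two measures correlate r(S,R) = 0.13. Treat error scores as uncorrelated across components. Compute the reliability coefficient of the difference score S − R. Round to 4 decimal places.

0.5563

Var(S−R) = 24.7² + 5.1² − 2·24.7·5.1·0.13 = 636.1 − 32.7522 = 603.348.
Because errors are independent across components, Cov(Tᵢ,Tⱼ) = Cov(Xᵢ,Xⱼ); the off-diagonal part of the true-score variance is the same as above.
True-score variance = [24.7²·0.58 + 5.1²·0.56] − 32.7522 = 368.418 − 32.7522 = 335.666.
Reliability = 335.666 / 603.348 = 0.5563.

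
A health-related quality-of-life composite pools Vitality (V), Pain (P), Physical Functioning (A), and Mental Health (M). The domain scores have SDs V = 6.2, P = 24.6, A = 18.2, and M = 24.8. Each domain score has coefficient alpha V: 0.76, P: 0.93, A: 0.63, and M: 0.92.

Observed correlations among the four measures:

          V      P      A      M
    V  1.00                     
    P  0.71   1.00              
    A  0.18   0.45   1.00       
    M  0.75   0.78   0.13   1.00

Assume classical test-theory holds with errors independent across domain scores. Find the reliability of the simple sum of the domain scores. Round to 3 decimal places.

0.937

Var(V+P+A+M) = 6.2² + 24.6² + 18.2² + 24.8² + 2·[6.2·24.6·0.71 + 6.2·18.2·0.18 + 6.2·24.8·0.75 + 24.6·18.2·0.45 + 24.6·24.8·0.78 + 18.2·24.8·0.13] = 1589.88 + 1959.87 = 3549.75.
Because errors are independent across components, Cov(Tᵢ,Tⱼ) = Cov(Xᵢ,Xⱼ); the off-diagonal part of the true-score variance is the same as above.
True-score variance = [6.2²·0.76 + 24.6²·0.93 + 18.2²·0.63 + 24.8²·0.92] + 1959.87 = 1366.53 + 1959.87 = 3326.4.
Reliability = 3326.4 / 3549.75 = 0.937.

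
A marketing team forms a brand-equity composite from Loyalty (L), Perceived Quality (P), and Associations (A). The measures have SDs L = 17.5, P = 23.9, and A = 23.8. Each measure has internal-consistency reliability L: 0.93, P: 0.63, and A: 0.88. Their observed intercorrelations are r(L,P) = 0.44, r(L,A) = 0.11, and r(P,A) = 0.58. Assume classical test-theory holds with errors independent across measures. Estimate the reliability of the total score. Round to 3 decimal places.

Var(L+P+A) = 17.5² + 23.9² + 23.8² + 2·[17.5·23.9·0.44 + 17.5·23.8·0.11 + 23.9·23.8·0.58] = 1443.9 + 1119.52 = 2563.42.
Because errors are independent across components, Cov(Tᵢ,Tⱼ) = Cov(Xᵢ,Xⱼ); the off-diagonal part of the true-score variance is the same as above.
True-score variance = [17.5²·0.93 + 23.9²·0.63 + 23.8²·0.88] + 1119.52 = 1143.14 + 1119.52 = 2262.66.
Reliability = 2262.66 / 2563.42 = 0.883.

0.883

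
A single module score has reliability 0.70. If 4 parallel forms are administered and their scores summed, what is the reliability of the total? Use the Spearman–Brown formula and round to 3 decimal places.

ρ_k = kρ / (1 + (k−1)ρ) = 4·0.70 / (1 + 3·0.70) = 2.800 / 3.100 = 0.903.

0.903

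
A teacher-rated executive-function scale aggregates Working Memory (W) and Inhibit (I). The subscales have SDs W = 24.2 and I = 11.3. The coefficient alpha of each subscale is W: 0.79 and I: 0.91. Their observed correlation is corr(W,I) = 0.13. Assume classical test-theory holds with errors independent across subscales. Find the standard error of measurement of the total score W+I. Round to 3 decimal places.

Var(total) = 713.33 + 71.0996 = 784.43.
True-score variance = 578.854 + 71.0996 = 649.953, so reliability = 0.8286.
Error variance = 784.43 − 649.953 = 134.476; SEM = √134.476 = 11.596.

11.596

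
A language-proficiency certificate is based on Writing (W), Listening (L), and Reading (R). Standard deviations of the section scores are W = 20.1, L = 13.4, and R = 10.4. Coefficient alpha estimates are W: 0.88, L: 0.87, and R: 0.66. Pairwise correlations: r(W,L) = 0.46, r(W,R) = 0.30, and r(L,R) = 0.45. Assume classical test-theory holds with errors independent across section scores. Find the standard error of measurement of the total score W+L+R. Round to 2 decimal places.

Var(total) = 691.73 + 498.641 = 1190.37.
True-score variance = 583.132 + 498.641 = 1081.77, so reliability = 0.9088.
Error variance = 1190.37 − 1081.77 = 108.598; SEM = √108.598 = 10.42.

10.42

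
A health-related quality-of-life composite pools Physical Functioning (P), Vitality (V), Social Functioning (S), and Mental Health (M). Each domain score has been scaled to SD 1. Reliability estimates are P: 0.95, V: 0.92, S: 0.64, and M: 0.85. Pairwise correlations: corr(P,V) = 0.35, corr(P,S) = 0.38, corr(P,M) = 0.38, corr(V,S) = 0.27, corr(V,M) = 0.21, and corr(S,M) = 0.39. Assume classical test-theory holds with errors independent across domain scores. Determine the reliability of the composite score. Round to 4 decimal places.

Var(P+V+S+M) = 4 + 2·[0.35 + 0.38 + 0.38 + 0.27 + 0.21 + 0.39] = 4 + 3.96 = 7.96.
Under uncorrelated errors the observed covariances equal the true-score covariances, so only the own-variance terms attenuate.
True-score variance = [0.95 + 0.92 + 0.64 + 0.85] + 3.96 = 3.36 + 3.96 = 7.32.
Reliability = 7.32 / 7.96 = 0.9196.

0.9196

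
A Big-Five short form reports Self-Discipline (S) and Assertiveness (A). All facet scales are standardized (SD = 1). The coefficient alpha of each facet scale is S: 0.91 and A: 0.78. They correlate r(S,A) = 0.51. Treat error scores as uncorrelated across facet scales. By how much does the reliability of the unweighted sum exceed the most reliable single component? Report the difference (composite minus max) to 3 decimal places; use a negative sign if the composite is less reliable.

Var(sum) = 2 + 1.02 = 3.02; true-score variance = 1.69 + 1.02 = 2.71; composite reliability = 0.8974.
Max component reliability = 0.9100.
Difference = 0.8974 − 0.9100 = -0.013.

-0.013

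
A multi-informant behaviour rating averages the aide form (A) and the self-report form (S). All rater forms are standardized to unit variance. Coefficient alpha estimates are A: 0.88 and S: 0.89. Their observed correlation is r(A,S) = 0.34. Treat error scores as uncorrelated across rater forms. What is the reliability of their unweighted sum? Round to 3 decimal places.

0.914

Var(A+S) = 2 + 2·[0.34] = 2 + 0.68 = 2.68.
Because errors are independent across components, Cov(Tᵢ,Tⱼ) = Cov(Xᵢ,Xⱼ); the off-diagonal part of the true-score variance is the same as above.
True-score variance = [0.88 + 0.89] + 0.68 = 1.77 + 0.68 = 2.45.
Reliability = 2.45 / 2.68 = 0.914.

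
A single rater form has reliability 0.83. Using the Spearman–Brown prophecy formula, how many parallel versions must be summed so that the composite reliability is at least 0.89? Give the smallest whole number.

k ≥ ρ*(1−ρ₁)/(ρ₁(1−ρ*)) = 0.89·0.17 / (0.83·0.11) = 1.657.
Smallest integer k = 2.

2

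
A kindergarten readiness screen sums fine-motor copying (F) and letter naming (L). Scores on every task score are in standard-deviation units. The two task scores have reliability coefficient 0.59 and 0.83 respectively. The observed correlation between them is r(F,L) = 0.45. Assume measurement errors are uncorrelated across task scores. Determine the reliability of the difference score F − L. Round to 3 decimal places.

0.473

Var(F−L) = 1 + 1 − 2·0.45 = 2 − 0.9 = 1.1.
With uncorrelated errors the cross-covariances are all true-score covariance, so they carry over unchanged; only the diagonal terms shrink to ρᵢσᵢ².
True-score variance = [0.59 + 0.83] − 0.9 = 1.42 − 0.9 = 0.52.
Reliability = 0.52 / 1.1 = 0.473.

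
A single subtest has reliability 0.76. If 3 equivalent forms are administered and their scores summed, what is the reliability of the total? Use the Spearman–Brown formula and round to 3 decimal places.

ρ_k = kρ / (1 + (k−1)ρ) = 3·0.76 / (1 + 2·0.76) = 2.280 / 2.520 = 0.905.

0.905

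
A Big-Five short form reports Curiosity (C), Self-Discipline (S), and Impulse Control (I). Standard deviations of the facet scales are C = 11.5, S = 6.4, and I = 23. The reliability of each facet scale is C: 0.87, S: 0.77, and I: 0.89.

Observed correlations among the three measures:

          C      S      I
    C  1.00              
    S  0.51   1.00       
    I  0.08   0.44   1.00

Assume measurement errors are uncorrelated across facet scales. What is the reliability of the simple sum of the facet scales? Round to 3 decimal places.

Var(C+S+I) = 11.5² + 6.4² + 23² + 2·[11.5·6.4·0.51 + 11.5·23·0.08 + 6.4·23·0.44] = 702.21 + 246.928 = 949.138.
Under uncorrelated errors the observed covariances equal the true-score covariances, so only the own-variance terms attenuate.
True-score variance = [11.5²·0.87 + 6.4²·0.77 + 23²·0.89] + 246.928 = 617.407 + 246.928 = 864.335.
Reliability = 864.335 / 949.138 = 0.911.

0.911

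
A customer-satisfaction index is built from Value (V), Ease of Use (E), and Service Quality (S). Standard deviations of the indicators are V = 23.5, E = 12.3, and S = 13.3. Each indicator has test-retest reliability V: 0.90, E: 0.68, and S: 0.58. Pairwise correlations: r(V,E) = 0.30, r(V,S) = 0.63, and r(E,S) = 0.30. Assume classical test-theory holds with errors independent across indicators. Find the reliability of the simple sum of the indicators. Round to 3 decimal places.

0.885

Var(V+E+S) = 23.5² + 12.3² + 13.3² + 2·[23.5·12.3·0.30 + 23.5·13.3·0.63 + 12.3·13.3·0.30] = 880.43 + 665.397 = 1545.83.
Because errors are independent across components, Cov(Tᵢ,Tⱼ) = Cov(Xᵢ,Xⱼ); the off-diagonal part of the true-score variance is the same as above.
True-score variance = [23.5²·0.90 + 12.3²·0.68 + 13.3²·0.58] + 665.397 = 702.498 + 665.397 = 1367.9.
Reliability = 1367.9 / 1545.83 = 0.885.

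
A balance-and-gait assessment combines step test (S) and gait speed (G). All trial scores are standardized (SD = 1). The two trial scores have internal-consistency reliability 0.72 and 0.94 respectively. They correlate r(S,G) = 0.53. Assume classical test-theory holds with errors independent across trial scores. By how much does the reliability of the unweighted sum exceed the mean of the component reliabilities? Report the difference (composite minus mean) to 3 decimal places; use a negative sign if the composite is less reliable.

0.059

Var(sum) = 2 + 1.06 = 3.06; true-score variance = 1.66 + 1.06 = 2.72; composite reliability = 0.8889.
Mean component reliability = 0.8300.
Difference = 0.8889 − 0.8300 = 0.059.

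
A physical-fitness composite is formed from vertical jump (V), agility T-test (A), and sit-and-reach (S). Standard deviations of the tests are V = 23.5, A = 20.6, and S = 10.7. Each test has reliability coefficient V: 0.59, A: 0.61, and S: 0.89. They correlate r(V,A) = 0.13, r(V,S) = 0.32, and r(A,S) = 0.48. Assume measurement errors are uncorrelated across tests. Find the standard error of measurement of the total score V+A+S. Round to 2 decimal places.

Var(total) = 1091.1 + 498.397 = 1589.5.
True-score variance = 686.583 + 498.397 = 1184.98, so reliability = 0.7455.
Error variance = 1589.5 − 1184.98 = 404.517; SEM = √404.517 = 20.11.

20.11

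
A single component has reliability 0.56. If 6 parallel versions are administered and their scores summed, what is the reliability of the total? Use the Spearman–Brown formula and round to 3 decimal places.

ρ_k = kρ / (1 + (k−1)ρ) = 6·0.56 / (1 + 5·0.56) = 3.360 / 3.800 = 0.884.

0.884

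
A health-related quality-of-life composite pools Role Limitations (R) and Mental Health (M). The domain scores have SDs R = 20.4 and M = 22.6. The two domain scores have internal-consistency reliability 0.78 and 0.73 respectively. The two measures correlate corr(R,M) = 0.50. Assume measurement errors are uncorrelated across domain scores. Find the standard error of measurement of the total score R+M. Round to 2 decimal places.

Var(total) = 926.92 + 461.04 = 1387.96.
True-score variance = 697.46 + 461.04 = 1158.5, so reliability = 0.8347.
Error variance = 1387.96 − 1158.5 = 229.46; SEM = √229.46 = 15.15.

15.15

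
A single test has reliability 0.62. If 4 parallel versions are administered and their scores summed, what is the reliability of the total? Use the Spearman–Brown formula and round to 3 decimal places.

0.867

ρ_k = kρ / (1 + (k−1)ρ) = 4·0.62 / (1 + 3·0.62) = 2.480 / 2.860 = 0.867.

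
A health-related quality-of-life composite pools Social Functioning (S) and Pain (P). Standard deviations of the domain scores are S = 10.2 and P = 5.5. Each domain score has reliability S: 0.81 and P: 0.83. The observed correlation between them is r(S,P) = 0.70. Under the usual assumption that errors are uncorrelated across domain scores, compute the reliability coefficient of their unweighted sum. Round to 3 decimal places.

Var(S+P) = 10.2² + 5.5² + 2·[10.2·5.5·0.70] = 134.29 + 78.54 = 212.83.
With uncorrelated errors the cross-covariances are all true-score covariance, so they carry over unchanged; only the diagonal terms shrink to ρᵢσᵢ².
True-score variance = [10.2²·0.81 + 5.5²·0.83] + 78.54 = 109.38 + 78.54 = 187.92.
Reliability = 187.92 / 212.83 = 0.883.

0.883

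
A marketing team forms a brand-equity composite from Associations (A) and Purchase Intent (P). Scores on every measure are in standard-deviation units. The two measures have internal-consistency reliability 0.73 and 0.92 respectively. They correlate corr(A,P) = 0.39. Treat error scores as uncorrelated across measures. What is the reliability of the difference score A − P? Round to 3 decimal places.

Var(A−P) = 1 + 1 − 2·0.39 = 2 − 0.78 = 1.22.
Because errors are independent across components, Cov(Tᵢ,Tⱼ) = Cov(Xᵢ,Xⱼ); the off-diagonal part of the true-score variance is the same as above.
True-score variance = [0.73 + 0.92] − 0.78 = 1.65 − 0.78 = 0.87.
Reliability = 0.87 / 1.22 = 0.713.

0.713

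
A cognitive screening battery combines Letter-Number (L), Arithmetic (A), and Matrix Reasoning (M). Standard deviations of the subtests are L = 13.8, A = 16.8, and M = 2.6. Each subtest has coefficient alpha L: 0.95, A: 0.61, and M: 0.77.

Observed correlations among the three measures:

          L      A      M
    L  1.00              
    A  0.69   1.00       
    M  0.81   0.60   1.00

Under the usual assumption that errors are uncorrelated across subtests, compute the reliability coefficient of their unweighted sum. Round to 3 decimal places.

0.867

Var(L+A+M) = 13.8² + 16.8² + 2.6² + 2·[13.8·16.8·0.69 + 13.8·2.6·0.81 + 16.8·2.6·0.60] = 479.44 + 430.481 = 909.921.
With uncorrelated errors the cross-covariances are all true-score covariance, so they carry over unchanged; only the diagonal terms shrink to ρᵢσᵢ².
True-score variance = [13.8²·0.95 + 16.8²·0.61 + 2.6²·0.77] + 430.481 = 358.29 + 430.481 = 788.77.
Reliability = 788.77 / 909.921 = 0.867.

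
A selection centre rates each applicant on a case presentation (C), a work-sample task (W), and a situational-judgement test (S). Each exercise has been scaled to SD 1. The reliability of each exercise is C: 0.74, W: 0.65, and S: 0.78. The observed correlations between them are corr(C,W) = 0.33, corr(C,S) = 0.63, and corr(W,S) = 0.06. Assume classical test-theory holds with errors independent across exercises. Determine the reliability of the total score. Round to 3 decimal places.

0.835

Var(C+W+S) = 3 + 2·[0.33 + 0.63 + 0.06] = 3 + 2.04 = 5.04.
Under uncorrelated errors the observed covariances equal the true-score covariances, so only the own-variance terms attenuate.
True-score variance = [0.74 + 0.65 + 0.78] + 2.04 = 2.17 + 2.04 = 4.21.
Reliability = 4.21 / 5.04 = 0.835.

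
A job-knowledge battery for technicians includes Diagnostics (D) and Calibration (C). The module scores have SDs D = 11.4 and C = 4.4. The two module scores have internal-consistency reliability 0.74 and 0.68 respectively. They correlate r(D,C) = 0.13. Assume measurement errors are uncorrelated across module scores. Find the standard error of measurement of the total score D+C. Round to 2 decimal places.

Var(total) = 149.32 + 13.0416 = 162.362.
True-score variance = 109.335 + 13.0416 = 122.377, so reliability = 0.7537.
Error variance = 162.362 − 122.377 = 39.9848; SEM = √39.9848 = 6.32.

6.32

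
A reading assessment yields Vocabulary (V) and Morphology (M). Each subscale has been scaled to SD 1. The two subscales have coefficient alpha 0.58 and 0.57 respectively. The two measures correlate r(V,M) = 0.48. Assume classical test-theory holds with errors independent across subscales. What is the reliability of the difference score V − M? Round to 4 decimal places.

0.1827

Var(V−M) = 1 + 1 − 2·0.48 = 2 − 0.96 = 1.04.
Under uncorrelated errors the observed covariances equal the true-score covariances, so only the own-variance terms attenuate.
True-score variance = [0.58 + 0.57] − 0.96 = 1.15 − 0.96 = 0.19.
Reliability = 0.19 / 1.04 = 0.1827.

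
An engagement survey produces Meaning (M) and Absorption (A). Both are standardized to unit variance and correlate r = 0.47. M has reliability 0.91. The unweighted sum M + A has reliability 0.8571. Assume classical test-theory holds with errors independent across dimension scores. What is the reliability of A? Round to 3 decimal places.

0.670

Var(M+A) = 2 + 2·0.47 = 2.940.
True-score variance = ρ_M + ρ_A + 2·0.47, so 0.8571 = (0.91 + ρ_A + 0.94) / 2.940.
ρ_A = 0.8571·2.940 − 0.91 − 0.94 = 0.670.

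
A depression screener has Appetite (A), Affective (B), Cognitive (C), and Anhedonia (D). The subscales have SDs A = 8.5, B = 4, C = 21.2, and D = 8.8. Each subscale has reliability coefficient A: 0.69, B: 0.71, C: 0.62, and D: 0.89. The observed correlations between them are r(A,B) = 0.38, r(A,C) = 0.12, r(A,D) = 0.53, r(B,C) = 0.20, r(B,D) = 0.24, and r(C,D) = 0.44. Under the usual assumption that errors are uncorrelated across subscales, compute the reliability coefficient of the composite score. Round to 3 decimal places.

0.789

Var(A+B+C+D) = 8.5² + 4² + 21.2² + 8.8² + 2·[8.5·4·0.38 + 8.5·21.2·0.12 + 8.5·8.8·0.53 + 4·21.2·0.20 + 4·8.8·0.24 + 21.2·8.8·0.44] = 615.13 + 363.365 = 978.495.
With uncorrelated errors the cross-covariances are all true-score covariance, so they carry over unchanged; only the diagonal terms shrink to ρᵢσᵢ².
True-score variance = [8.5²·0.69 + 4²·0.71 + 21.2²·0.62 + 8.8²·0.89] + 363.365 = 408.787 + 363.365 = 772.152.
Reliability = 772.152 / 978.495 = 0.789.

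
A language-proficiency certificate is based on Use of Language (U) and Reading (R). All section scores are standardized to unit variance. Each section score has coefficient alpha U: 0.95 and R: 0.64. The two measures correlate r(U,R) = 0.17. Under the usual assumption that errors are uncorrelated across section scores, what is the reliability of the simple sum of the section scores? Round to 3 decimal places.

Var(U+R) = 2 + 2·[0.17] = 2 + 0.34 = 2.34.
With uncorrelated errors the cross-covariances are all true-score covariance, so they carry over unchanged; only the diagonal terms shrink to ρᵢσᵢ².
True-score variance = [0.95 + 0.64] + 0.34 = 1.59 + 0.34 = 1.93.
Reliability = 1.93 / 2.34 = 0.825.

0.825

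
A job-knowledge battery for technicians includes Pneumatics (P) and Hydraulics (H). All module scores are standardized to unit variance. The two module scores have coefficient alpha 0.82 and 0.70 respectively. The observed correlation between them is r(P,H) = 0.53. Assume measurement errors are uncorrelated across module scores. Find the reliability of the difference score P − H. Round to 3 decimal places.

0.489

Var(P−H) = 1 + 1 − 2·0.53 = 2 − 1.06 = 0.94.
Under uncorrelated errors the observed covariances equal the true-score covariances, so only the own-variance terms attenuate.
True-score variance = [0.82 + 0.70] − 1.06 = 1.52 − 1.06 = 0.46.
Reliability = 0.46 / 0.94 = 0.489.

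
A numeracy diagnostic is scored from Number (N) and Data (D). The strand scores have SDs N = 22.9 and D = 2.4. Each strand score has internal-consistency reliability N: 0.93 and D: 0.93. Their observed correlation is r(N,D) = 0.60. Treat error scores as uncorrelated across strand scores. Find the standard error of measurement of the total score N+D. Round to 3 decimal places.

6.092

Var(total) = 530.17 + 65.952 = 596.122.
True-score variance = 493.058 + 65.952 = 559.01, so reliability = 0.9377.
Error variance = 596.122 − 559.01 = 37.1119; SEM = √37.1119 = 6.092.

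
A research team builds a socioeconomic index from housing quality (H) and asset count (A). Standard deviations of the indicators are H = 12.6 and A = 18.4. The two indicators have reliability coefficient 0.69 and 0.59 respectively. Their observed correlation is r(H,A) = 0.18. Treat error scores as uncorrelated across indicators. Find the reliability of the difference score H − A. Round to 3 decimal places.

0.546

Var(H−A) = 12.6² + 18.4² − 2·12.6·18.4·0.18 = 497.32 − 83.4624 = 413.858.
Because errors are independent across components, Cov(Tᵢ,Tⱼ) = Cov(Xᵢ,Xⱼ); the off-diagonal part of the true-score variance is the same as above.
True-score variance = [12.6²·0.69 + 18.4²·0.59] − 83.4624 = 309.295 − 83.4624 = 225.832.
Reliability = 225.832 / 413.858 = 0.546.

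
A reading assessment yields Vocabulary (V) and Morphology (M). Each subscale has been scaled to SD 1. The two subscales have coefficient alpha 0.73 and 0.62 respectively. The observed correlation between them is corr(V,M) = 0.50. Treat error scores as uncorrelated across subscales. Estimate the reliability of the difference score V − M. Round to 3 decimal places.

0.350

Var(V−M) = 1 + 1 − 2·0.50 = 2 − 1 = 1.
With uncorrelated errors the cross-covariances are all true-score covariance, so they carry over unchanged; only the diagonal terms shrink to ρᵢσᵢ².
True-score variance = [0.73 + 0.62] − 1 = 1.35 − 1 = 0.35.
Reliability = 0.35 / 1 = 0.350.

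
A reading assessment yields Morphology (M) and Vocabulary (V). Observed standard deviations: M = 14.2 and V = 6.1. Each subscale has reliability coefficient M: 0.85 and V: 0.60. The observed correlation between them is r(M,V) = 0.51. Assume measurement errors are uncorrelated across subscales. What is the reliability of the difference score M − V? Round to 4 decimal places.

Var(M−V) = 14.2² + 6.1² − 2·14.2·6.1·0.51 = 238.85 − 88.3524 = 150.498.
Under uncorrelated errors the observed covariances equal the true-score covariances, so only the own-variance terms attenuate.
True-score variance = [14.2²·0.85 + 6.1²·0.60] − 88.3524 = 193.72 − 88.3524 = 105.368.
Reliability = 105.368 / 150.498 = 0.7001.

0.7001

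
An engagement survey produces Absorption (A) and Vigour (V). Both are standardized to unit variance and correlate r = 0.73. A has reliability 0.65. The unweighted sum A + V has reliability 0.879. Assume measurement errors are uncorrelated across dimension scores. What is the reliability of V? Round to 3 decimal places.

Var(A+V) = 2 + 2·0.73 = 3.460.
True-score variance = ρ_A + ρ_V + 2·0.73, so 0.879 = (0.65 + ρ_V + 1.46) / 3.460.
ρ_V = 0.879·3.460 − 0.65 − 1.46 = 0.931.

0.931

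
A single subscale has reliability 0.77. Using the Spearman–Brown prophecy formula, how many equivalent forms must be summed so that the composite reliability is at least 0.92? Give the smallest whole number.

4

k ≥ ρ*(1−ρ₁)/(ρ₁(1−ρ*)) = 0.92·0.23 / (0.77·0.08) = 3.435.
Smallest integer k = 4.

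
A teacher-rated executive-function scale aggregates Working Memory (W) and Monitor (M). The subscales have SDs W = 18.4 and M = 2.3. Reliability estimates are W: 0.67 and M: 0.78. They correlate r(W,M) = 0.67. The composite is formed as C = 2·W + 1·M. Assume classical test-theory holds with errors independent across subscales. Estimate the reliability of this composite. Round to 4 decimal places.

0.6958

Var(C) = 2²·18.4² + 2.3² + 2·[2·18.4·2.3·0.67] = 1359.53 + 113.418 = 1472.95.
With uncorrelated errors the cross-covariances are all true-score covariance, so they carry over unchanged; only the diagonal terms shrink to ρᵢσᵢ².
True-score variance = [2²·18.4²·0.67 + 2.3²·0.78] + 113.418 = 911.467 + 113.418 = 1024.88.
Reliability = 1024.88 / 1472.95 = 0.6958.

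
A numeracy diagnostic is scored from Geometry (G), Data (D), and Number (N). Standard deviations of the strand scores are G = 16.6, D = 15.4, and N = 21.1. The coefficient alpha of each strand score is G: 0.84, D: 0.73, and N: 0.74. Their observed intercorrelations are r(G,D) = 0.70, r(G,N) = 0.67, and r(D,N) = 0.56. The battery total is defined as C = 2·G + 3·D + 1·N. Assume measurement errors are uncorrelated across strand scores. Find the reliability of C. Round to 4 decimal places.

Var(C) = 2²·16.6² + 3²·15.4² + 21.1² + 2·[6·16.6·15.4·0.70 + 2·16.6·21.1·0.67 + 3·15.4·21.1·0.56] = 3681.89 + 4177.87 = 7859.76.
Under uncorrelated errors the observed covariances equal the true-score covariances, so only the own-variance terms attenuate.
True-score variance = [2²·16.6²·0.84 + 3²·15.4²·0.73 + 21.1²·0.74] + 4177.87 = 2813.48 + 4177.87 = 6991.35.
Reliability = 6991.35 / 7859.76 = 0.8895.

0.8895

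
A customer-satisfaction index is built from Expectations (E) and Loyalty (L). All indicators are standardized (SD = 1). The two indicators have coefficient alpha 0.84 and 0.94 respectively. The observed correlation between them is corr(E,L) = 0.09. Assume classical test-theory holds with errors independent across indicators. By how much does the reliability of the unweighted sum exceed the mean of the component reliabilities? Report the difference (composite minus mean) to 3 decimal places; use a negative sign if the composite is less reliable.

0.009

Var(sum) = 2 + 0.18 = 2.18; true-score variance = 1.78 + 0.18 = 1.96; composite reliability = 0.8991.
Mean component reliability = 0.8900.
Difference = 0.8991 − 0.8900 = 0.009.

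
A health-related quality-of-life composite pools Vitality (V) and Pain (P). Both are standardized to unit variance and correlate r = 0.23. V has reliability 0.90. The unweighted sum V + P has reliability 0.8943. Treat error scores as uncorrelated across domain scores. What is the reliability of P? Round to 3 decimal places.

0.840

Var(V+P) = 2 + 2·0.23 = 2.460.
True-score variance = ρ_V + ρ_P + 2·0.23, so 0.8943 = (0.90 + ρ_P + 0.46) / 2.460.
ρ_P = 0.8943·2.460 − 0.90 − 0.46 = 0.840.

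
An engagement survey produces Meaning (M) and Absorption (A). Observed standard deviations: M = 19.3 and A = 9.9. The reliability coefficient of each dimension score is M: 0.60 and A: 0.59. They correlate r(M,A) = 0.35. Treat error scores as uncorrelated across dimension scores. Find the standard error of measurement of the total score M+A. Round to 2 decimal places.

13.75

Var(total) = 470.5 + 133.749 = 604.249.
True-score variance = 281.32 + 133.749 = 415.069, so reliability = 0.6869.
Error variance = 604.249 − 415.069 = 189.18; SEM = √189.18 = 13.75.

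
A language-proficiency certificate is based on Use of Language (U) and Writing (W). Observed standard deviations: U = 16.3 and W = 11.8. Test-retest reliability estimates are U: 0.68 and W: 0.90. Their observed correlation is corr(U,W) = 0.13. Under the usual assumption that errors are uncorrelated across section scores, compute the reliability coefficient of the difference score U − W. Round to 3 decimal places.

0.721

Var(U−W) = 16.3² + 11.8² − 2·16.3·11.8·0.13 = 404.93 − 50.0084 = 354.922.
Under uncorrelated errors the observed covariances equal the true-score covariances, so only the own-variance terms attenuate.
True-score variance = [16.3²·0.68 + 11.8²·0.90] − 50.0084 = 305.985 − 50.0084 = 255.977.
Reliability = 255.977 / 354.922 = 0.721.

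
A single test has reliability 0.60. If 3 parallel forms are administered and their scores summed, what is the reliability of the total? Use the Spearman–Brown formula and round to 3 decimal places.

ρ_k = kρ / (1 + (k−1)ρ) = 3·0.60 / (1 + 2·0.60) = 1.800 / 2.200 = 0.818.

0.818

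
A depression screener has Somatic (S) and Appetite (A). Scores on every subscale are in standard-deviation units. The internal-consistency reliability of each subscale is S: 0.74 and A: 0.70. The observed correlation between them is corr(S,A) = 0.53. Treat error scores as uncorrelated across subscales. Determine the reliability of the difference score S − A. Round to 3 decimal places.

Var(S−A) = 1 + 1 − 2·0.53 = 2 − 1.06 = 0.94.
With uncorrelated errors the cross-covariances are all true-score covariance, so they carry over unchanged; only the diagonal terms shrink to ρᵢσᵢ².
True-score variance = [0.74 + 0.70] − 1.06 = 1.44 − 1.06 = 0.38.
Reliability = 0.38 / 0.94 = 0.404.

0.404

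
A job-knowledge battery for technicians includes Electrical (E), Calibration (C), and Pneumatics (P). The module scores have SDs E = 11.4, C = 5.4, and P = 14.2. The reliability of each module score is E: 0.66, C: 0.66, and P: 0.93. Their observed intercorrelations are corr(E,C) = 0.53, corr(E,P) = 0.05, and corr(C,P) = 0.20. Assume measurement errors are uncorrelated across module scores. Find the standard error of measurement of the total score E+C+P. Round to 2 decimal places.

Var(total) = 360.76 + 112.114 = 472.874.
True-score variance = 292.544 + 112.114 = 404.658, so reliability = 0.8557.
Error variance = 472.874 − 404.658 = 68.2156; SEM = √68.2156 = 8.26.

8.26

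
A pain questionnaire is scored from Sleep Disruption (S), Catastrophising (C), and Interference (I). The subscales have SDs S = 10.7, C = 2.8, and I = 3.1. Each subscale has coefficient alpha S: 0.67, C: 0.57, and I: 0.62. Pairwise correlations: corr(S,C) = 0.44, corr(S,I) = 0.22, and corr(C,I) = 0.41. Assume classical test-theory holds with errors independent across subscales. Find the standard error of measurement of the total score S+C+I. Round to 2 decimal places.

6.69

Var(total) = 131.94 + 48.0772 = 180.017.
True-score variance = 87.1353 + 48.0772 = 135.213, so reliability = 0.7511.
Error variance = 180.017 − 135.213 = 44.8047; SEM = √44.8047 = 6.69.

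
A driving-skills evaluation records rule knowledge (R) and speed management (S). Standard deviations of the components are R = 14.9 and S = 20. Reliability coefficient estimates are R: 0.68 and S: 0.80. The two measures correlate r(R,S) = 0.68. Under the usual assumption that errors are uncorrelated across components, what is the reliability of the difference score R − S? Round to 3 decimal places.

Var(R−S) = 14.9² + 20² − 2·14.9·20·0.68 = 622.01 − 405.28 = 216.73.
Under uncorrelated errors the observed covariances equal the true-score covariances, so only the own-variance terms attenuate.
True-score variance = [14.9²·0.68 + 20²·0.80] − 405.28 = 470.967 − 405.28 = 65.6868.
Reliability = 65.6868 / 216.73 = 0.303.

0.303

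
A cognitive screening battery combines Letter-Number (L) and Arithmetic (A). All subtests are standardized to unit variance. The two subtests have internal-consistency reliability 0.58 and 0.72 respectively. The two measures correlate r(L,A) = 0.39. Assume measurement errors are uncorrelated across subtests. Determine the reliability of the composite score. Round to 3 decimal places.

0.748

Var(L+A) = 2 + 2·[0.39] = 2 + 0.78 = 2.78.
Because errors are independent across components, Cov(Tᵢ,Tⱼ) = Cov(Xᵢ,Xⱼ); the off-diagonal part of the true-score variance is the same as above.
True-score variance = [0.58 + 0.72] + 0.78 = 1.3 + 0.78 = 2.08.
Reliability = 2.08 / 2.78 = 0.748.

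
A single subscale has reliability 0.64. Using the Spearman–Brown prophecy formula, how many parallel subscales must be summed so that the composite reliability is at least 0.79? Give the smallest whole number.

k ≥ ρ*(1−ρ₁)/(ρ₁(1−ρ*)) = 0.79·0.36 / (0.64·0.21) = 2.116.
Smallest integer k = 3.

3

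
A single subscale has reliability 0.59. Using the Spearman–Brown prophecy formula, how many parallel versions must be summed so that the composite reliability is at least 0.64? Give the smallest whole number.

2

k ≥ ρ*(1−ρ₁)/(ρ₁(1−ρ*)) = 0.64·0.41 / (0.59·0.36) = 1.235.
Smallest integer k = 2.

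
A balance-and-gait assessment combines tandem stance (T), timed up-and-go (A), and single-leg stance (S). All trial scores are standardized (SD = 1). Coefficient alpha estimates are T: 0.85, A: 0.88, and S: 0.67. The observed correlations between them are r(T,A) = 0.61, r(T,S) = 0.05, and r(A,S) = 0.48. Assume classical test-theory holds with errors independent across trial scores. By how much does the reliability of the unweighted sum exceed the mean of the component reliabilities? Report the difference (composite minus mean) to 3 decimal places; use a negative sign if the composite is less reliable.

0.086

Var(sum) = 3 + 2.28 = 5.28; true-score variance = 2.4 + 2.28 = 4.68; composite reliability = 0.8864.
Mean component reliability = 0.8000.
Difference = 0.8864 − 0.8000 = 0.086.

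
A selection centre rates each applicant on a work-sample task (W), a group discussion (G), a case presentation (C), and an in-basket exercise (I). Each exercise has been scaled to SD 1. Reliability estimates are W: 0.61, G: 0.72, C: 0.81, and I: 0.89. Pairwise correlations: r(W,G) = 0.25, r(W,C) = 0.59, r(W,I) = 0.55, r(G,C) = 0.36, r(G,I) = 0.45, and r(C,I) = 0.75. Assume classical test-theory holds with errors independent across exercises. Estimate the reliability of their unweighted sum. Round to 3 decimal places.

Var(W+G+C+I) = 4 + 2·[0.25 + 0.59 + 0.55 + 0.36 + 0.45 + 0.75] = 4 + 5.9 = 9.9.
Because errors are independent across components, Cov(Tᵢ,Tⱼ) = Cov(Xᵢ,Xⱼ); the off-diagonal part of the true-score variance is the same as above.
True-score variance = [0.61 + 0.72 + 0.81 + 0.89] + 5.9 = 3.03 + 5.9 = 8.93.
Reliability = 8.93 / 9.9 = 0.902.

0.902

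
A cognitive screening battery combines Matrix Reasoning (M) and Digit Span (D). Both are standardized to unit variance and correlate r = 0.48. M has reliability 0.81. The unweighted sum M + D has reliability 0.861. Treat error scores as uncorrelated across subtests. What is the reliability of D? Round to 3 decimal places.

Var(M+D) = 2 + 2·0.48 = 2.960.
True-score variance = ρ_M + ρ_D + 2·0.48, so 0.861 = (0.81 + ρ_D + 0.96) / 2.960.
ρ_D = 0.861·2.960 − 0.81 − 0.96 = 0.779.

0.779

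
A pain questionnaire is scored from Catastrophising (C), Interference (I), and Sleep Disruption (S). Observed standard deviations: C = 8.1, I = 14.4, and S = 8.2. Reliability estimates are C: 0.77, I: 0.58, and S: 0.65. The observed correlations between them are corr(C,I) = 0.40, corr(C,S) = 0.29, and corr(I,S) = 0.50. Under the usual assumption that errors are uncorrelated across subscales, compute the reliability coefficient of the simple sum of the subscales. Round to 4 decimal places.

0.7870

Var(C+I+S) = 8.1² + 14.4² + 8.2² + 2·[8.1·14.4·0.40 + 8.1·8.2·0.29 + 14.4·8.2·0.50] = 340.21 + 249.916 = 590.126.
With uncorrelated errors the cross-covariances are all true-score covariance, so they carry over unchanged; only the diagonal terms shrink to ρᵢσᵢ².
True-score variance = [8.1²·0.77 + 14.4²·0.58 + 8.2²·0.65] + 249.916 = 214.494 + 249.916 = 464.41.
Reliability = 464.41 / 590.126 = 0.7870.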